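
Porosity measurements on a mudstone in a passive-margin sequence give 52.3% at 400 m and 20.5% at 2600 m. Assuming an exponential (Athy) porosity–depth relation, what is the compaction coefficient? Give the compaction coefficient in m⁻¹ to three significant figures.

0.000426 m⁻¹

Working in km (1 km = 1000 m; β in km⁻¹ = β in m⁻¹ × 1000):
Athy: φ(d) = φ₀ e^(−βd) ⇒ φ₁/φ₂ = e^{β(d₂−d₁)} ⇒ β = ln(φ₁/φ₂)/(d₂−d₁)
β = ln(0.523/0.205) / (2.6 − 0.4) = ln(2.551) / 2.2 = 0.9366 / 2.2 = 0.4257 km⁻¹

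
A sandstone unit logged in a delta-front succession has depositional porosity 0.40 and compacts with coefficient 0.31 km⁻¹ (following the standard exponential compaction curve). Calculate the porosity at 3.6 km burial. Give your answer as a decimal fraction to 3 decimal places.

φ = φ₀·exp(−β·z) = 0.4 × exp(−0.31 × 3.6) = 0.4 × exp(−1.116)
  = 0.4 × 0.3276 = 0.1310

0.131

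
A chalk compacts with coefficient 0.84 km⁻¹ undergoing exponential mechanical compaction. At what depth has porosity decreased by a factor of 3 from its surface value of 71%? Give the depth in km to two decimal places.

φ/φ₀ = 1/3 ⇒ exp(−k·Z) = 1/3 ⇒ Z = ln(3) / k
Z = 1.0986 / 0.84 = 1.308 km

1.31 km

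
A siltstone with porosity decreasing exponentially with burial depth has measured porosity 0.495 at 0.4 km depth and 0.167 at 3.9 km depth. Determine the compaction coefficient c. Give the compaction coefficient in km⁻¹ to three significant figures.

0.310 km⁻¹

Athy: φ(Z) = φ₀ e^(−cZ) ⇒ φ₁/φ₂ = e^{c(Z₂−Z₁)} ⇒ c = ln(φ₁/φ₂)/(Z₂−Z₁)
c = ln(0.495/0.167) / (3.9 − 0.4) = ln(2.964) / 3.5 = 1.0866 / 3.5 = 0.3104 km⁻¹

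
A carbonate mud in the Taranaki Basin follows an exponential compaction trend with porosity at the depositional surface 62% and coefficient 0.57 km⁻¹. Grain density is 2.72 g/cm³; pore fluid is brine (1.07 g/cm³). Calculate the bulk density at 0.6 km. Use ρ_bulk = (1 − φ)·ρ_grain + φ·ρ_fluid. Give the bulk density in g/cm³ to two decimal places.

1.99 g/cm³

Porosity at depth: n = 0.62·exp(−0.57×0.6) = 0.62×0.7103 = 0.4404
Bulk density: ρ_b = (1−n)ρ_g + n·ρ_f = 0.5596×2.72 + 0.4404×1.07
       = 1.522 + 0.471 = 1.993 g/cm³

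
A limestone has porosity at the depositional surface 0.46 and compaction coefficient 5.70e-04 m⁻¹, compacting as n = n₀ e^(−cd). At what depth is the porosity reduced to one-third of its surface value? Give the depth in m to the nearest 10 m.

Working in km (1 km = 1000 m; c in km⁻¹ = c in m⁻¹ × 1000):
n/n₀ = 1/3 ⇒ exp(−c·d) = 1/3 ⇒ d = ln(3) / c
d = 1.0986 / 0.57 = 1.927 km

1930 m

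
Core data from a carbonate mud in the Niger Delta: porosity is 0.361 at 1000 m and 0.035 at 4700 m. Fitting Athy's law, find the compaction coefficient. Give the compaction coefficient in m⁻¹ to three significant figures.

Working in km (1 km = 1000 m; k in km⁻¹ = k in m⁻¹ × 1000):
Athy: φ(z) = φ₀ e^(−kz) ⇒ φ₁/φ₂ = e^{k(z₂−z₁)} ⇒ k = ln(φ₁/φ₂)/(z₂−z₁)
k = ln(0.361/0.035) / (4.7 − 1) = ln(10.31) / 3.7 = 2.3335 / 3.7 = 0.6307 km⁻¹

0.000631 m⁻¹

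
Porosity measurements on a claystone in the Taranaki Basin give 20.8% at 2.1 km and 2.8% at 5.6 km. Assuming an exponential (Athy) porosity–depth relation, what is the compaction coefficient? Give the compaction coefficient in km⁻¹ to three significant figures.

0.573 km⁻¹

Athy: φ(Z) = φ₀ e^(−cZ) ⇒ φ₁/φ₂ = e^{c(Z₂−Z₁)} ⇒ c = ln(φ₁/φ₂)/(Z₂−Z₁)
c = ln(0.208/0.028) / (5.6 − 2.1) = ln(7.429) / 3.5 = 2.0053 / 3.5 = 0.573 km⁻¹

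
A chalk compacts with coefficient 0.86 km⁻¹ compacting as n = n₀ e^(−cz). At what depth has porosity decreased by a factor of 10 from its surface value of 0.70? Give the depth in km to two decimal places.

2.68 km

n/n₀ = 1/10 ⇒ exp(−c·z) = 1/10 ⇒ z = ln(10) / c
z = 2.3026 / 0.86 = 2.677 km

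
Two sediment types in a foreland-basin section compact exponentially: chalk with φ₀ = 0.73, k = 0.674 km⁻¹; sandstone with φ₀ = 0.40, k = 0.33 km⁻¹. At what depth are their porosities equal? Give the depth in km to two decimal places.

Set φ₀ₐ e^(−kₐd) = φ₀ᵦ e^(−kᵦd) ⇒ ln(φ₀ₐ/φ₀ᵦ) = (kₐ − kᵦ)·d
d = ln(0.73/0.4) / (0.674 − 0.33) = 0.6016 / 0.344 = 1.749 km

1.75 km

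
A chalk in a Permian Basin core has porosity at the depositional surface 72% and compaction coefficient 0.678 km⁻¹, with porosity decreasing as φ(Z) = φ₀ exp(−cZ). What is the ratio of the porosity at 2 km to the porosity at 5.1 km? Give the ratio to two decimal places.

φ(Z₁)/φ(Z₂) = e^(−c·Z₁)/e^(−c·Z₂) = e^{c(Z₂−Z₁)}
= exp(0.678 × 3.1) = exp(2.102) = 8.1809

8.18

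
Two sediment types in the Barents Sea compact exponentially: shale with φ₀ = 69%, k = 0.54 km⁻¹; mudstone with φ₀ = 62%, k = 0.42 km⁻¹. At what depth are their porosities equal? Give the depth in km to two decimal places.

Set φ₀ₐ e^(−kₐz) = φ₀ᵦ e^(−kᵦz) ⇒ ln(φ₀ₐ/φ₀ᵦ) = (kₐ − kᵦ)·z
z = ln(0.69/0.62) / (0.54 − 0.42) = 0.1070 / 0.12 = 0.891 km

0.89 km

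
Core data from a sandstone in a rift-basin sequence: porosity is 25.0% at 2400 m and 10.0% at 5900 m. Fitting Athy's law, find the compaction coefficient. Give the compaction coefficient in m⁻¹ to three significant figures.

0.000262 m⁻¹

Working in km (1 km = 1000 m; k in km⁻¹ = k in m⁻¹ × 1000):
Athy: n(z) = n₀ e^(−kz) ⇒ n₁/n₂ = e^{k(z₂−z₁)} ⇒ k = ln(n₁/n₂)/(z₂−z₁)
k = ln(0.25/0.1) / (5.9 − 2.4) = ln(2.5) / 3.5 = 0.9163 / 3.5 = 0.2618 km⁻¹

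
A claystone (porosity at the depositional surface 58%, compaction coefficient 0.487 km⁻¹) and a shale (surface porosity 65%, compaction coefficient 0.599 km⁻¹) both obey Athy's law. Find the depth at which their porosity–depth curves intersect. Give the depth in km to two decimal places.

Set phi₀ₐ e^(−kₐz) = phi₀ᵦ e^(−kᵦz) ⇒ ln(phi₀ₐ/phi₀ᵦ) = (kₐ − kᵦ)·z
z = ln(0.58/0.65) / (0.487 − 0.599) = -0.1139 / -0.112 = 1.017 km

1.02 km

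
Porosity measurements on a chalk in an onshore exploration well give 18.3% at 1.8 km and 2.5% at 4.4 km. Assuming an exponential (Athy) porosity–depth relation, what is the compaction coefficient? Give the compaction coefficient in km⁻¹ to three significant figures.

0.766 km⁻¹

Athy: phi(d) = phi₀ e^(−βd) ⇒ phi₁/phi₂ = e^{β(d₂−d₁)} ⇒ β = ln(phi₁/phi₂)/(d₂−d₁)
β = ln(0.183/0.025) / (4.4 − 1.8) = ln(7.32) / 2.6 = 1.9906 / 2.6 = 0.7656 km⁻¹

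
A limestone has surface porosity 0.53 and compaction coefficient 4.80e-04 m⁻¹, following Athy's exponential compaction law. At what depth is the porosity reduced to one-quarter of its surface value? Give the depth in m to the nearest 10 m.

Working in km (1 km = 1000 m; β in km⁻¹ = β in m⁻¹ × 1000):
n/n₀ = 1/4 ⇒ exp(−β·Z) = 1/4 ⇒ Z = ln(4) / β
Z = 1.3863 / 0.48 = 2.888 km

2890 m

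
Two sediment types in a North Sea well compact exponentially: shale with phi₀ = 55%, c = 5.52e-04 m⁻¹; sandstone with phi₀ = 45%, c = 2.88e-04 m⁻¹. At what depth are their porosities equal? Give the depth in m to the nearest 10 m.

760 m

Working in km (1 km = 1000 m; c in km⁻¹ = c in m⁻¹ × 1000):
Set phi₀ₐ e^(−cₐd) = phi₀ᵦ e^(−cᵦd) ⇒ ln(phi₀ₐ/phi₀ᵦ) = (cₐ − cᵦ)·d
d = ln(0.55/0.45) / (0.552 − 0.288) = 0.2007 / 0.264 = 0.760 km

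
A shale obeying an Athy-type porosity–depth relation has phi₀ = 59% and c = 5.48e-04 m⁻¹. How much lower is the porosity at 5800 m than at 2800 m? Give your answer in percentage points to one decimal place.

10.3 percentage points

Working in km (1 km = 1000 m; c in km⁻¹ = c in m⁻¹ × 1000):
phi(2.8) = 0.59·e^(−0.548×2.8) = 0.1272
phi(5.8) = 0.59·e^(−0.548×5.8) = 0.0246
Δphi = 0.1272 − 0.0246 = 0.1026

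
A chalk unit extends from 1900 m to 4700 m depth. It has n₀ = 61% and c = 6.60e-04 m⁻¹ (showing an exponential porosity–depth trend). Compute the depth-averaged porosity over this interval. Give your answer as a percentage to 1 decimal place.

7.9%

Working in km (1 km = 1000 m; c in km⁻¹ = c in m⁻¹ × 1000):
⟨n⟩ = (1/(Z₂−Z₁)) ∫ n₀ e^(−cZ) dZ = n₀·(e^(−c·Z₁) − e^(−c·Z₂)) / (c·(Z₂−Z₁))
e^(−0.66×1.9) = 0.2854; e^(−0.66×4.7) = 0.0450
⟨n⟩ = 0.61 × (0.2854 − 0.0450) / (0.66 × 2.8) = 0.61 × 0.1301 = 0.0794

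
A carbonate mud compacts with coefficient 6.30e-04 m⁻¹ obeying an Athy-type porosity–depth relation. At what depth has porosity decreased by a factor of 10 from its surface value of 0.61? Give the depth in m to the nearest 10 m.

Working in km (1 km = 1000 m; c in km⁻¹ = c in m⁻¹ × 1000):
n/n₀ = 1/10 ⇒ exp(−c·z) = 1/10 ⇒ z = ln(10) / c
z = 2.3026 / 0.63 = 3.655 km

3650 m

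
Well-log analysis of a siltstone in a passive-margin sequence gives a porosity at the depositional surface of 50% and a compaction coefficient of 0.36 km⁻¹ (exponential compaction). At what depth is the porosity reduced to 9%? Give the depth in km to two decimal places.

4.76 km

Invert Athy's law: d = ln(phi₀/phi) / c
d = ln(0.5/0.09) / 0.36 = ln(5.556) / 0.36 = 1.7148 / 0.36 = 4.763 km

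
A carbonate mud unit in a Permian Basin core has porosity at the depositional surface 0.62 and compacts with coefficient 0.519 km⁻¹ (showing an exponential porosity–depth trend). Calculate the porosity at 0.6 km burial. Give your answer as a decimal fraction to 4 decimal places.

phi = phi₀·exp(−k·d) = 0.62 × exp(−0.519 × 0.6) = 0.62 × exp(−0.3114)
  = 0.62 × 0.7324 = 0.4541

0.4541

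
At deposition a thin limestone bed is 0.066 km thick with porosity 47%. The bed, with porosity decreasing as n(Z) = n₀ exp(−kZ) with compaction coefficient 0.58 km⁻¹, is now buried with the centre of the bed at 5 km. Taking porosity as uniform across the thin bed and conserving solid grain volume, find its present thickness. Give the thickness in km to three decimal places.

Porosity at 5 km: n = 0.47·exp(−0.58×5) = 0.0259
Solid-volume conservation: h(1−n) = h₀(1−n₀) ⇒ h = h₀·(1−n₀)/(1−n)
h = 0.066 × (1 − 0.47)/(1 − 0.0259) = 0.066 × 0.5441 = 0.0359 km

0.036 km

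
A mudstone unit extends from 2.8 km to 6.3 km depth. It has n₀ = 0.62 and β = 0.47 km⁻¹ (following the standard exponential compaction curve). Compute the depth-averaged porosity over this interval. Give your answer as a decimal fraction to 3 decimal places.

⟨n⟩ = (1/(z₂−z₁)) ∫ n₀ e^(−βz) dz = n₀·(e^(−β·z₁) − e^(−β·z₂)) / (β·(z₂−z₁))
e^(−0.47×2.8) = 0.2682; e^(−0.47×6.3) = 0.0518
⟨n⟩ = 0.62 × (0.2682 − 0.0518) / (0.47 × 3.5) = 0.62 × 0.1316 = 0.0816

0.082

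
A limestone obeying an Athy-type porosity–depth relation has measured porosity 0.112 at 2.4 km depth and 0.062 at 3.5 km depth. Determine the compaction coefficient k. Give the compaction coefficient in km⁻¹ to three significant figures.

0.538 km⁻¹

Athy: n(Z) = n₀ e^(−kZ) ⇒ n₁/n₂ = e^{k(Z₂−Z₁)} ⇒ k = ln(n₁/n₂)/(Z₂−Z₁)
k = ln(0.112/0.062) / (3.5 − 2.4) = ln(1.806) / 1.1 = 0.5914 / 1.1 = 0.5376 km⁻¹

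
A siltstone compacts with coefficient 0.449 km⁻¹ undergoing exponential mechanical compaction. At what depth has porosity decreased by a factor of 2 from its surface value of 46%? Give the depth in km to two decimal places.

1.54 km

n/n₀ = 1/2 ⇒ exp(−c·Z) = 1/2 ⇒ Z = ln(2) / c
Z = 0.6931 / 0.449 = 1.544 km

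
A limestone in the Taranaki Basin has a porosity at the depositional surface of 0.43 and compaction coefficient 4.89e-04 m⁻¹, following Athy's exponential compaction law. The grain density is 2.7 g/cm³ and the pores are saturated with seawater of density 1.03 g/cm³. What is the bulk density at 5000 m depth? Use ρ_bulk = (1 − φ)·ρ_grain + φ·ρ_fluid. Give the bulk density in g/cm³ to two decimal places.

Working in km (1 km = 1000 m; k in km⁻¹ = k in m⁻¹ × 1000):
Porosity at depth: φ = 0.43·exp(−0.489×5) = 0.43×0.0867 = 0.0373
Bulk density: ρ_b = (1−φ)ρ_g + φ·ρ_f = 0.9627×2.7 + 0.0373×1.03
       = 2.599 + 0.038 = 2.638 g/cm³

2.64 g/cm³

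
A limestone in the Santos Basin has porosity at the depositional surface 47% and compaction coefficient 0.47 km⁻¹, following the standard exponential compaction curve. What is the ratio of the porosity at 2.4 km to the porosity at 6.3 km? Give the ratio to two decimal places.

phi(d₁)/phi(d₂) = e^(−c·d₁)/e^(−c·d₂) = e^{c(d₂−d₁)}
= exp(0.47 × 3.9) = exp(1.833) = 6.2526

6.25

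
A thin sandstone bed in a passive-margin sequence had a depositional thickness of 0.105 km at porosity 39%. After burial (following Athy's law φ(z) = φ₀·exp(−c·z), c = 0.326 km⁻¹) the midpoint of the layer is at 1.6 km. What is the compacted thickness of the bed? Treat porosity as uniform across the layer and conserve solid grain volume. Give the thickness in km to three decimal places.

0.083 km

Porosity at 1.6 km: φ = 0.39·exp(−0.326×1.6) = 0.2315
Solid-volume conservation: h(1−φ) = h₀(1−φ₀) ⇒ h = h₀·(1−φ₀)/(1−φ)
h = 0.105 × (1 − 0.39)/(1 − 0.2315) = 0.105 × 0.7937 = 0.0833 km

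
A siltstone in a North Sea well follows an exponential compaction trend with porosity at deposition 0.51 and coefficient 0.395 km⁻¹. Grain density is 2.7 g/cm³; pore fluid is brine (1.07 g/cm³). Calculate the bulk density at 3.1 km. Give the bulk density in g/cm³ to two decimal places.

2.46 g/cm³

Porosity at depth: φ = 0.51·exp(−0.395×3.1) = 0.51×0.2939 = 0.1499
Bulk density: ρ_b = (1−φ)ρ_g + φ·ρ_f = 0.8501×2.7 + 0.1499×1.07
       = 2.295 + 0.160 = 2.456 g/cm³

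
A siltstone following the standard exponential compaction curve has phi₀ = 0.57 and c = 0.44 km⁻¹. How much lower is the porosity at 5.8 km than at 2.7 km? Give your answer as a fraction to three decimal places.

0.129

phi(2.7) = 0.57·e^(−0.44×2.7) = 0.1738
phi(5.8) = 0.57·e^(−0.44×5.8) = 0.0444
Δphi = 0.1738 − 0.0444 = 0.1293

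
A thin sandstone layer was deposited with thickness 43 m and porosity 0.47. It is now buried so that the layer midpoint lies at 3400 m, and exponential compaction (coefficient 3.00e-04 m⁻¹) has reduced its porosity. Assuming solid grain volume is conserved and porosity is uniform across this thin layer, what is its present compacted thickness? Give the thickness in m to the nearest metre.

Working in km (1 km = 1000 m; β in km⁻¹ = β in m⁻¹ × 1000):
Porosity at 3.4 km: phi = 0.47·exp(−0.3×3.4) = 0.1695
Solid-volume conservation: h(1−phi) = h₀(1−phi₀) ⇒ h = h₀·(1−phi₀)/(1−phi)
h = 0.043 × (1 − 0.47)/(1 − 0.1695) = 0.043 × 0.6382 = 0.0274 km

27 m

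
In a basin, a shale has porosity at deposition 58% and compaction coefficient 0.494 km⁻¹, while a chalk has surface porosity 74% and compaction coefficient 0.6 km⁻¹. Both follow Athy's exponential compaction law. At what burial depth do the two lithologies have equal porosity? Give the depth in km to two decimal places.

Set n₀ₐ e^(−cₐd) = n₀ᵦ e^(−cᵦd) ⇒ ln(n₀ₐ/n₀ᵦ) = (cₐ − cᵦ)·d
d = ln(0.58/0.74) / (0.494 − 0.6) = -0.2436 / -0.106 = 2.298 km

2.30 km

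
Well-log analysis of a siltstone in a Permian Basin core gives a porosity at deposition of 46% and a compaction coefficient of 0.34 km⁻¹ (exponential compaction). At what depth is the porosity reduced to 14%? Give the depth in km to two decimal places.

Invert Athy's law: z = ln(φ₀/φ) / c
z = ln(0.46/0.14) / 0.34 = ln(3.286) / 0.34 = 1.1896 / 0.34 = 3.499 km

3.50 km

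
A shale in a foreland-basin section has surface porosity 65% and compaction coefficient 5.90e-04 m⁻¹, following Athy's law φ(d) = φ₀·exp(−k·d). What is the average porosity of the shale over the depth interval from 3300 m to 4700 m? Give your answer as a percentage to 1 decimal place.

6.3%

Working in km (1 km = 1000 m; k in km⁻¹ = k in m⁻¹ × 1000):
⟨φ⟩ = (1/(d₂−d₁)) ∫ φ₀ e^(−kd) dd = φ₀·(e^(−k·d₁) − e^(−k·d₂)) / (k·(d₂−d₁))
e^(−0.59×3.3) = 0.1427; e^(−0.59×4.7) = 0.0625
⟨φ⟩ = 0.65 × (0.1427 − 0.0625) / (0.59 × 1.4) = 0.65 × 0.0971 = 0.0631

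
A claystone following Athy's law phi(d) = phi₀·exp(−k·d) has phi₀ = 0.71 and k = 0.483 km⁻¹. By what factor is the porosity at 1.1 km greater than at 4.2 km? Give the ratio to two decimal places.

phi(d₁)/phi(d₂) = e^(−k·d₁)/e^(−k·d₂) = e^{k(d₂−d₁)}
= exp(0.483 × 3.1) = exp(1.497) = 4.4696

4.47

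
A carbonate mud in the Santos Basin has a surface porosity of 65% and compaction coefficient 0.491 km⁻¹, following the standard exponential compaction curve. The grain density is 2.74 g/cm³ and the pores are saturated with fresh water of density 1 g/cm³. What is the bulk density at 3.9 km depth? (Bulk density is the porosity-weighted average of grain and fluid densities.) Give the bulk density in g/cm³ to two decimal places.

2.57 g/cm³

Porosity at depth: φ = 0.65·exp(−0.491×3.9) = 0.65×0.1474 = 0.0958
Bulk density: ρ_b = (1−φ)ρ_g + φ·ρ_f = 0.9042×2.74 + 0.0958×1
       = 2.478 + 0.096 = 2.573 g/cm³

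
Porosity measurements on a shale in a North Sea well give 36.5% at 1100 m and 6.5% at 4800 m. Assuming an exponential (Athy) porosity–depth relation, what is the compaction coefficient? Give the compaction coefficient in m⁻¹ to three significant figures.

0.000466 m⁻¹

Working in km (1 km = 1000 m; k in km⁻¹ = k in m⁻¹ × 1000):
Athy: φ(Z) = φ₀ e^(−kZ) ⇒ φ₁/φ₂ = e^{k(Z₂−Z₁)} ⇒ k = ln(φ₁/φ₂)/(Z₂−Z₁)
k = ln(0.365/0.065) / (4.8 − 1.1) = ln(5.615) / 3.7 = 1.7255 / 3.7 = 0.4664 km⁻¹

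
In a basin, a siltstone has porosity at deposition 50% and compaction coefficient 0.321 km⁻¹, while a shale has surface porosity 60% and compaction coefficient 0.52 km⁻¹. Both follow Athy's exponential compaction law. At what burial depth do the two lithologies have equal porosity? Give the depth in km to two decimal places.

0.92 km

Set phi₀ₐ e^(−kₐd) = phi₀ᵦ e^(−kᵦd) ⇒ ln(phi₀ₐ/phi₀ᵦ) = (kₐ − kᵦ)·d
d = ln(0.5/0.6) / (0.321 − 0.52) = -0.1823 / -0.199 = 0.916 km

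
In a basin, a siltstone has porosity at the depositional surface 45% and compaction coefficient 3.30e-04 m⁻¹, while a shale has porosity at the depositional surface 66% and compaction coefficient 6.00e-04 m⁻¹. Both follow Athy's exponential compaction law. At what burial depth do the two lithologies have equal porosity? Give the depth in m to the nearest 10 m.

1420 m

Working in km (1 km = 1000 m; k in km⁻¹ = k in m⁻¹ × 1000):
Set φ₀ₐ e^(−kₐz) = φ₀ᵦ e^(−kᵦz) ⇒ ln(φ₀ₐ/φ₀ᵦ) = (kₐ − kᵦ)·z
z = ln(0.45/0.66) / (0.33 − 0.6) = -0.3830 / -0.27 = 1.418 km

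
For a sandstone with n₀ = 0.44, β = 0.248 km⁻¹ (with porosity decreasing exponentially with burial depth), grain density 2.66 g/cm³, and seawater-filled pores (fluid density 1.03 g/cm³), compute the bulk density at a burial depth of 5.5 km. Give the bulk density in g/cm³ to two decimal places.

Porosity at depth: n = 0.44·exp(−0.248×5.5) = 0.44×0.2556 = 0.1125
Bulk density: ρ_b = (1−n)ρ_g + n·ρ_f = 0.8875×2.66 + 0.1125×1.03
       = 2.361 + 0.116 = 2.477 g/cm³

2.48 g/cm³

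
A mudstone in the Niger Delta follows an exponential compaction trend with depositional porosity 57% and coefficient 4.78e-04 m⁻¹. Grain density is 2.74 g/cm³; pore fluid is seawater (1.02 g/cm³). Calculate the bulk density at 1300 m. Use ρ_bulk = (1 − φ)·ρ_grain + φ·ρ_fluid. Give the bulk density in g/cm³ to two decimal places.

Working in km (1 km = 1000 m; β in km⁻¹ = β in m⁻¹ × 1000):
Porosity at depth: φ = 0.57·exp(−0.478×1.3) = 0.57×0.5372 = 0.3062
Bulk density: ρ_b = (1−φ)ρ_g + φ·ρ_f = 0.6938×2.74 + 0.3062×1.02
       = 1.901 + 0.312 = 2.213 g/cm³

2.21 g/cm³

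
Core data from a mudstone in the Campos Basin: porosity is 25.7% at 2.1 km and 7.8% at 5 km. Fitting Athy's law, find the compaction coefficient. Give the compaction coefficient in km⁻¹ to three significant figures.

Athy: φ(z) = φ₀ e^(−kz) ⇒ φ₁/φ₂ = e^{k(z₂−z₁)} ⇒ k = ln(φ₁/φ₂)/(z₂−z₁)
k = ln(0.257/0.078) / (5 − 2.1) = ln(3.295) / 2.9 = 1.1924 / 2.9 = 0.4112 km⁻¹

0.411 km⁻¹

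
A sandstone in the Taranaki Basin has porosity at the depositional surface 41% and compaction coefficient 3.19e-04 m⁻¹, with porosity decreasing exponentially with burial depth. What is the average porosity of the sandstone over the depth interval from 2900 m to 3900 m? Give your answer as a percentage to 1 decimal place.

Working in km (1 km = 1000 m; k in km⁻¹ = k in m⁻¹ × 1000):
⟨n⟩ = (1/(Z₂−Z₁)) ∫ n₀ e^(−kZ) dZ = n₀·(e^(−k·Z₁) − e^(−k·Z₂)) / (k·(Z₂−Z₁))
e^(−0.319×2.9) = 0.3965; e^(−0.319×3.9) = 0.2882
⟨n⟩ = 0.41 × (0.3965 − 0.2882) / (0.319 × 1) = 0.41 × 0.3395 = 0.1392

13.9%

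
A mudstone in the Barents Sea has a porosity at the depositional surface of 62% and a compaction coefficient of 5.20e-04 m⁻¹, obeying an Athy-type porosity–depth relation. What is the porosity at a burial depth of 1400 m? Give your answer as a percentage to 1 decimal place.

29.9%

Working in km (1 km = 1000 m; c in km⁻¹ = c in m⁻¹ × 1000):
n = n₀·exp(−c·z) = 0.62 × exp(−0.52 × 1.4) = 0.62 × exp(−0.728)
  = 0.62 × 0.4829 = 0.2994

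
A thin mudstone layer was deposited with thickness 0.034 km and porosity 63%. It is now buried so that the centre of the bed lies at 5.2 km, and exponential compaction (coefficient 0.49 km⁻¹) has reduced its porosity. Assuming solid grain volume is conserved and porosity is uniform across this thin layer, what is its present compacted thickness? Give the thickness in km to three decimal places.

0.013 km

Porosity at 5.2 km: phi = 0.63·exp(−0.49×5.2) = 0.0493
Solid-volume conservation: h(1−phi) = h₀(1−phi₀) ⇒ h = h₀·(1−phi₀)/(1−phi)
h = 0.034 × (1 − 0.63)/(1 − 0.0493) = 0.034 × 0.3892 = 0.0132 km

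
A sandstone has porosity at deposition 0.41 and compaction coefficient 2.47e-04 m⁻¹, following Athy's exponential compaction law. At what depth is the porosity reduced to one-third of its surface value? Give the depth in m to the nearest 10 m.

4450 m

Working in km (1 km = 1000 m; β in km⁻¹ = β in m⁻¹ × 1000):
φ/φ₀ = 1/3 ⇒ exp(−β·Z) = 1/3 ⇒ Z = ln(3) / β
Z = 1.0986 / 0.247 = 4.448 km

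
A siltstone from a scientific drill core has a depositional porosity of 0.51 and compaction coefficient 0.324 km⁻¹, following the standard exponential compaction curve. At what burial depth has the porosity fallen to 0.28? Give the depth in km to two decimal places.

Invert Athy's law: z = ln(phi₀/phi) / k
z = ln(0.51/0.28) / 0.324 = ln(1.821) / 0.324 = 0.5996 / 0.324 = 1.851 km

1.85 km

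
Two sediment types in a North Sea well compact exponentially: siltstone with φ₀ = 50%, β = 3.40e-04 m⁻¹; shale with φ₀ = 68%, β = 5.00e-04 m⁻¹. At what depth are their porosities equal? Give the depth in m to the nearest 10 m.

1920 m

Working in km (1 km = 1000 m; β in km⁻¹ = β in m⁻¹ × 1000):
Set φ₀ₐ e^(−βₐZ) = φ₀ᵦ e^(−βᵦZ) ⇒ ln(φ₀ₐ/φ₀ᵦ) = (βₐ − βᵦ)·Z
Z = ln(0.5/0.68) / (0.34 − 0.5) = -0.3075 / -0.16 = 1.922 km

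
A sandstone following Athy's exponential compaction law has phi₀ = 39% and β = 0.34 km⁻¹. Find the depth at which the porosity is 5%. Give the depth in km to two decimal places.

6.04 km

Invert Athy's law: d = ln(phi₀/phi) / β
d = ln(0.39/0.05) / 0.34 = ln(7.8) / 0.34 = 2.0541 / 0.34 = 6.042 km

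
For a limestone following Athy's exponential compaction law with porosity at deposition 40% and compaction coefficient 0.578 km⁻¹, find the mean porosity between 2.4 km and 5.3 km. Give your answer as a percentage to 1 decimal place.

⟨phi⟩ = (1/(Z₂−Z₁)) ∫ phi₀ e^(−kZ) dZ = phi₀·(e^(−k·Z₁) − e^(−k·Z₂)) / (k·(Z₂−Z₁))
e^(−0.578×2.4) = 0.2498; e^(−0.578×5.3) = 0.0467
⟨phi⟩ = 0.4 × (0.2498 − 0.0467) / (0.578 × 2.9) = 0.4 × 0.1211 = 0.0485

4.8%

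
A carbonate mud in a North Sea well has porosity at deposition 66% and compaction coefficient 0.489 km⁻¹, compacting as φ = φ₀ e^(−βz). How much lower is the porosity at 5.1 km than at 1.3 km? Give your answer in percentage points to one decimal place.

29.5 percentage points

φ(1.3) = 0.66·e^(−0.489×1.3) = 0.3495
φ(5.1) = 0.66·e^(−0.489×5.1) = 0.0545
Δφ = 0.3495 − 0.0545 = 0.2950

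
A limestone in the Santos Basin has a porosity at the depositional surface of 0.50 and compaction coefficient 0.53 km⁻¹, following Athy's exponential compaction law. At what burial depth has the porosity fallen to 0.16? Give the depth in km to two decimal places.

Invert Athy's law: z = ln(phi₀/phi) / β
z = ln(0.5/0.16) / 0.53 = ln(3.125) / 0.53 = 1.1394 / 0.53 = 2.150 km

2.15 km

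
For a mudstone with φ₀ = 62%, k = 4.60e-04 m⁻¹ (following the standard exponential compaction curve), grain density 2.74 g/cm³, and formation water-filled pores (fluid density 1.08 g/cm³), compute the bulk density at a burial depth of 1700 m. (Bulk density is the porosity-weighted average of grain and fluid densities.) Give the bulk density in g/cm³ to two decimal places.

2.27 g/cm³

Working in km (1 km = 1000 m; k in km⁻¹ = k in m⁻¹ × 1000):
Porosity at depth: φ = 0.62·exp(−0.46×1.7) = 0.62×0.4575 = 0.2836
Bulk density: ρ_b = (1−φ)ρ_g + φ·ρ_f = 0.7164×2.74 + 0.2836×1.08
       = 1.963 + 0.306 = 2.269 g/cm³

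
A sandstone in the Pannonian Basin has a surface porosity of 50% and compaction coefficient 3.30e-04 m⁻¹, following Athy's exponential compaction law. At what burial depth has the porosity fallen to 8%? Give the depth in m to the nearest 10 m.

Working in km (1 km = 1000 m; k in km⁻¹ = k in m⁻¹ × 1000):
Invert Athy's law: Z = ln(n₀/n) / k
Z = ln(0.5/0.08) / 0.33 = ln(6.25) / 0.33 = 1.8326 / 0.33 = 5.553 km

5550 m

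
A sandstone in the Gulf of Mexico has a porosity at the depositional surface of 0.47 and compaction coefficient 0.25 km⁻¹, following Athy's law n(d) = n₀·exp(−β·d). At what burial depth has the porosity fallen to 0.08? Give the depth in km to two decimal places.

7.08 km

Invert Athy's law: d = ln(n₀/n) / β
d = ln(0.47/0.08) / 0.25 = ln(5.875) / 0.25 = 1.7707 / 0.25 = 7.083 km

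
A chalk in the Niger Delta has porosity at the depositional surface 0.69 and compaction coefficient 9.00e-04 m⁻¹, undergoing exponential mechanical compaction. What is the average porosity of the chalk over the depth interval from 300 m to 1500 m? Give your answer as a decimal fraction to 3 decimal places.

0.322

Working in km (1 km = 1000 m; β in km⁻¹ = β in m⁻¹ × 1000):
⟨n⟩ = (1/(z₂−z₁)) ∫ n₀ e^(−βz) dz = n₀·(e^(−β·z₁) − e^(−β·z₂)) / (β·(z₂−z₁))
e^(−0.9×0.3) = 0.7634; e^(−0.9×1.5) = 0.2592
⟨n⟩ = 0.69 × (0.7634 − 0.2592) / (0.9 × 1.2) = 0.69 × 0.4668 = 0.3221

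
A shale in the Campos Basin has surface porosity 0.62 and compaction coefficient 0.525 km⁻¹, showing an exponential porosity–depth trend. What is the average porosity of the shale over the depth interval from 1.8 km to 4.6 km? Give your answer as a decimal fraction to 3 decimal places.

0.126

⟨φ⟩ = (1/(Z₂−Z₁)) ∫ φ₀ e^(−βZ) dZ = φ₀·(e^(−β·Z₁) − e^(−β·Z₂)) / (β·(Z₂−Z₁))
e^(−0.525×1.8) = 0.3887; e^(−0.525×4.6) = 0.0894
⟨φ⟩ = 0.62 × (0.3887 − 0.0894) / (0.525 × 2.8) = 0.62 × 0.2036 = 0.1262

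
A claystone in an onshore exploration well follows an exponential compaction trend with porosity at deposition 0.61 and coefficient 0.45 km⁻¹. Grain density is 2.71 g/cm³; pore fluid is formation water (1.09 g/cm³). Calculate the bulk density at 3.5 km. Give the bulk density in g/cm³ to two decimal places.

Porosity at depth: n = 0.61·exp(−0.45×3.5) = 0.61×0.2070 = 0.1263
Bulk density: ρ_b = (1−n)ρ_g + n·ρ_f = 0.8737×2.71 + 0.1263×1.09
       = 2.368 + 0.138 = 2.505 g/cm³

2.51 g/cm³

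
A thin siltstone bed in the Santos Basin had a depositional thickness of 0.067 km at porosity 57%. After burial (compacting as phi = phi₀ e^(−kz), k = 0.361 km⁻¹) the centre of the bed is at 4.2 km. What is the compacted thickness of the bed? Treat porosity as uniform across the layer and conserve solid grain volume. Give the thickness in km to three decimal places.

Porosity at 4.2 km: phi = 0.57·exp(−0.361×4.2) = 0.1251
Solid-volume conservation: h(1−phi) = h₀(1−phi₀) ⇒ h = h₀·(1−phi₀)/(1−phi)
h = 0.067 × (1 − 0.57)/(1 − 0.1251) = 0.067 × 0.4915 = 0.0329 km

0.033 km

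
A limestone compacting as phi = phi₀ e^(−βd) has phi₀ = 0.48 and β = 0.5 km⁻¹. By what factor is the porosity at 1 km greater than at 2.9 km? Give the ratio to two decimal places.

phi(d₁)/phi(d₂) = e^(−β·d₁)/e^(−β·d₂) = e^{β(d₂−d₁)}
= exp(0.5 × 1.9) = exp(0.95) = 2.5857

2.59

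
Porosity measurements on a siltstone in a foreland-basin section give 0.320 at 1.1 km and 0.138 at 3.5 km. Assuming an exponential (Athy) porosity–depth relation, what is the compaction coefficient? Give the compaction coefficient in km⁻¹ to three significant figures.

Athy: n(Z) = n₀ e^(−βZ) ⇒ n₁/n₂ = e^{β(Z₂−Z₁)} ⇒ β = ln(n₁/n₂)/(Z₂−Z₁)
β = ln(0.32/0.138) / (3.5 − 1.1) = ln(2.319) / 2.4 = 0.8411 / 2.4 = 0.3504 km⁻¹

0.350 km⁻¹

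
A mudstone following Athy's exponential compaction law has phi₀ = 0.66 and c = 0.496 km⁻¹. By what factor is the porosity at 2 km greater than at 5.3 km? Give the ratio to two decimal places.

5.14

phi(d₁)/phi(d₂) = e^(−c·d₁)/e^(−c·d₂) = e^{c(d₂−d₁)}
= exp(0.496 × 3.3) = exp(1.637) = 5.1387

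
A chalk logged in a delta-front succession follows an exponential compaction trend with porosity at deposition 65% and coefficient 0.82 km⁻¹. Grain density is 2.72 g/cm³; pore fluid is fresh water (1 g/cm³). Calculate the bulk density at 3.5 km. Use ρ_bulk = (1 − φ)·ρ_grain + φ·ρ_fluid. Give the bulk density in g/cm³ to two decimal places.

2.66 g/cm³

Porosity at depth: φ = 0.65·exp(−0.82×3.5) = 0.65×0.0567 = 0.0369
Bulk density: ρ_b = (1−φ)ρ_g + φ·ρ_f = 0.9631×2.72 + 0.0369×1
       = 2.620 + 0.037 = 2.657 g/cm³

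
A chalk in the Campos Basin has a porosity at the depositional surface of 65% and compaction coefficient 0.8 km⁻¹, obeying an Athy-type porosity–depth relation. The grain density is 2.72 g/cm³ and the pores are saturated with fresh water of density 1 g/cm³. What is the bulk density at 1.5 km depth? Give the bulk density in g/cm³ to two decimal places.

Porosity at depth: phi = 0.65·exp(−0.8×1.5) = 0.65×0.3012 = 0.1958
Bulk density: ρ_b = (1−phi)ρ_g + phi·ρ_f = 0.8042×2.72 + 0.1958×1
       = 2.187 + 0.196 = 2.383 g/cm³

2.38 g/cm³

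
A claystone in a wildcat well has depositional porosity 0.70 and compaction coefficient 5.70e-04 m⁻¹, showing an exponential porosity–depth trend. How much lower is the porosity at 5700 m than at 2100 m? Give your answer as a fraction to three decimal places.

Working in km (1 km = 1000 m; k in km⁻¹ = k in m⁻¹ × 1000):
phi(2.1) = 0.7·e^(−0.57×2.1) = 0.2115
phi(5.7) = 0.7·e^(−0.57×5.7) = 0.0272
Δphi = 0.2115 − 0.0272 = 0.1843

0.184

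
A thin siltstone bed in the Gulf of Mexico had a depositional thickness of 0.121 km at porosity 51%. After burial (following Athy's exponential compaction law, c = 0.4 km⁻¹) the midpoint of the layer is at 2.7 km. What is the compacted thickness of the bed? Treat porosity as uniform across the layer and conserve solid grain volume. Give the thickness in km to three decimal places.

Porosity at 2.7 km: φ = 0.51·exp(−0.4×2.7) = 0.1732
Solid-volume conservation: h(1−φ) = h₀(1−φ₀) ⇒ h = h₀·(1−φ₀)/(1−φ)
h = 0.121 × (1 − 0.51)/(1 − 0.1732) = 0.121 × 0.5926 = 0.0717 km

0.072 km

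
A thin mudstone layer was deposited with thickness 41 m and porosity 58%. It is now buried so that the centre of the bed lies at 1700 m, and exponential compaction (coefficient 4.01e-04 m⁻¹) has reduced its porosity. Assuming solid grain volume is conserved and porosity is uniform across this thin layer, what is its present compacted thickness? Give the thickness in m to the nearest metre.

24 m

Working in km (1 km = 1000 m; β in km⁻¹ = β in m⁻¹ × 1000):
Porosity at 1.7 km: phi = 0.58·exp(−0.401×1.7) = 0.2933
Solid-volume conservation: h(1−phi) = h₀(1−phi₀) ⇒ h = h₀·(1−phi₀)/(1−phi)
h = 0.041 × (1 − 0.58)/(1 − 0.2933) = 0.041 × 0.5943 = 0.0244 km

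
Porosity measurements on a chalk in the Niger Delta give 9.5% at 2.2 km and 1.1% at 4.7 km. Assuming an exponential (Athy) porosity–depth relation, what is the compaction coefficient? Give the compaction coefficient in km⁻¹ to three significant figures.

0.862 km⁻¹

Athy: phi(Z) = phi₀ e^(−cZ) ⇒ phi₁/phi₂ = e^{c(Z₂−Z₁)} ⇒ c = ln(phi₁/phi₂)/(Z₂−Z₁)
c = ln(0.095/0.011) / (4.7 − 2.2) = ln(8.636) / 2.5 = 2.1560 / 2.5 = 0.8624 km⁻¹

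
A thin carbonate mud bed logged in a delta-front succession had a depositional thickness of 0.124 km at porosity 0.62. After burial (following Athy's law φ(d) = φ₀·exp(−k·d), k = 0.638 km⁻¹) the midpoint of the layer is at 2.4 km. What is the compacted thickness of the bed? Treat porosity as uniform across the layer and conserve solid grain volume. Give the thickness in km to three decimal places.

Porosity at 2.4 km: φ = 0.62·exp(−0.638×2.4) = 0.1341
Solid-volume conservation: h(1−φ) = h₀(1−φ₀) ⇒ h = h₀·(1−φ₀)/(1−φ)
h = 0.124 × (1 − 0.62)/(1 − 0.1341) = 0.124 × 0.4388 = 0.0544 km

0.054 km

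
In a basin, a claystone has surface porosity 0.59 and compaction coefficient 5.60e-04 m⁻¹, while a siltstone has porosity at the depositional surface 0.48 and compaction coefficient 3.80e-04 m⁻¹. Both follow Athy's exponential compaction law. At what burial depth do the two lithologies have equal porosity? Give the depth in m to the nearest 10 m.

Working in km (1 km = 1000 m; c in km⁻¹ = c in m⁻¹ × 1000):
Set n₀ₐ e^(−cₐd) = n₀ᵦ e^(−cᵦd) ⇒ ln(n₀ₐ/n₀ᵦ) = (cₐ − cᵦ)·d
d = ln(0.59/0.48) / (0.56 − 0.38) = 0.2063 / 0.18 = 1.146 km

1150 m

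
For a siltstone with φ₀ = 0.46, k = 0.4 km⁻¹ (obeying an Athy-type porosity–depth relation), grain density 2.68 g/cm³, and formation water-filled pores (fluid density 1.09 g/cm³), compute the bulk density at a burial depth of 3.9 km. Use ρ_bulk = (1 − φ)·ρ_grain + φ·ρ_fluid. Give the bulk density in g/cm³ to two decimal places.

2.53 g/cm³

Porosity at depth: φ = 0.46·exp(−0.4×3.9) = 0.46×0.2101 = 0.0967
Bulk density: ρ_b = (1−φ)ρ_g + φ·ρ_f = 0.9033×2.68 + 0.0967×1.09
       = 2.421 + 0.105 = 2.526 g/cm³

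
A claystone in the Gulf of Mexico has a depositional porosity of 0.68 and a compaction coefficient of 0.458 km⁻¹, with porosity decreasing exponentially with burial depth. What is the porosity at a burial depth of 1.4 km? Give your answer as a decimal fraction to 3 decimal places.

0.358

n = n₀·exp(−c·d) = 0.68 × exp(−0.458 × 1.4) = 0.68 × exp(−0.6412)
  = 0.68 × 0.5267 = 0.3581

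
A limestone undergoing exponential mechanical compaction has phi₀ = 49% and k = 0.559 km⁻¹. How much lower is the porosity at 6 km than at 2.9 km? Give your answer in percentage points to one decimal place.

8.0 percentage points

phi(2.9) = 0.49·e^(−0.559×2.9) = 0.0969
phi(6) = 0.49·e^(−0.559×6) = 0.0171
Δphi = 0.0969 − 0.0171 = 0.0797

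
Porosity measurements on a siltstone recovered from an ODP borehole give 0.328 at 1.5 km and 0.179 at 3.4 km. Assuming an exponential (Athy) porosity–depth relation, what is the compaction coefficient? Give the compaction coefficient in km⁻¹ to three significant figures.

0.319 km⁻¹

Athy: φ(z) = φ₀ e^(−βz) ⇒ φ₁/φ₂ = e^{β(z₂−z₁)} ⇒ β = ln(φ₁/φ₂)/(z₂−z₁)
β = ln(0.328/0.179) / (3.4 − 1.5) = ln(1.832) / 1.9 = 0.6056 / 1.9 = 0.3188 km⁻¹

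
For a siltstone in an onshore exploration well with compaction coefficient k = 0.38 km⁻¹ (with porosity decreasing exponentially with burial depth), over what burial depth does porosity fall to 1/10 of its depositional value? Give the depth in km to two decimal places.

φ/φ₀ = 1/10 ⇒ exp(−k·Z) = 1/10 ⇒ Z = ln(10) / k
Z = 2.3026 / 0.38 = 6.059 km

6.06 km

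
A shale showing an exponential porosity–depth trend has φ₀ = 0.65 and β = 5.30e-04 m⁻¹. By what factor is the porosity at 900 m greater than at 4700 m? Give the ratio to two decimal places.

Working in km (1 km = 1000 m; β in km⁻¹ = β in m⁻¹ × 1000):
φ(Z₁)/φ(Z₂) = e^(−β·Z₁)/e^(−β·Z₂) = e^{β(Z₂−Z₁)}
= exp(0.53 × 3.8) = exp(2.014) = 7.4932

7.49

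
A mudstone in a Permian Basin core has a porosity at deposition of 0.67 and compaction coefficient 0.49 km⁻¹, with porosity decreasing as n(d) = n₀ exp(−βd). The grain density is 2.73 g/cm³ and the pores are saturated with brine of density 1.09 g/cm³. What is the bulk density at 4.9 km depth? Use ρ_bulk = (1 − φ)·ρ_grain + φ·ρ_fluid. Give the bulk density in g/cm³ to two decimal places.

Porosity at depth: n = 0.67·exp(−0.49×4.9) = 0.67×0.0906 = 0.0607
Bulk density: ρ_b = (1−n)ρ_g + n·ρ_f = 0.9393×2.73 + 0.0607×1.09
       = 2.564 + 0.066 = 2.630 g/cm³

2.63 g/cm³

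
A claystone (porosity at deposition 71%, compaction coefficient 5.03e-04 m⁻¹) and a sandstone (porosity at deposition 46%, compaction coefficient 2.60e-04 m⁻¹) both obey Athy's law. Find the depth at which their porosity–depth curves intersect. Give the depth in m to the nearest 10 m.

Working in km (1 km = 1000 m; β in km⁻¹ = β in m⁻¹ × 1000):
Set phi₀ₐ e^(−βₐZ) = phi₀ᵦ e^(−βᵦZ) ⇒ ln(phi₀ₐ/phi₀ᵦ) = (βₐ − βᵦ)·Z
Z = ln(0.71/0.46) / (0.503 − 0.26) = 0.4340 / 0.243 = 1.786 km

1790 m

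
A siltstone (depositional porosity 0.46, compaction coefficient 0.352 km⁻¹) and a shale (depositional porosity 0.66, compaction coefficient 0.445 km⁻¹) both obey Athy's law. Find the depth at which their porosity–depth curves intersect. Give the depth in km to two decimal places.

3.88 km

Set phi₀ₐ e^(−kₐZ) = phi₀ᵦ e^(−kᵦZ) ⇒ ln(phi₀ₐ/phi₀ᵦ) = (kₐ − kᵦ)·Z
Z = ln(0.46/0.66) / (0.352 − 0.445) = -0.3610 / -0.093 = 3.882 km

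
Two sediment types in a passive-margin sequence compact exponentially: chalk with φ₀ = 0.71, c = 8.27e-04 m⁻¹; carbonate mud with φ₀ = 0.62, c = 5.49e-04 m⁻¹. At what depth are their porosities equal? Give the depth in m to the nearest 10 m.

Working in km (1 km = 1000 m; c in km⁻¹ = c in m⁻¹ × 1000):
Set φ₀ₐ e^(−cₐd) = φ₀ᵦ e^(−cᵦd) ⇒ ln(φ₀ₐ/φ₀ᵦ) = (cₐ − cᵦ)·d
d = ln(0.71/0.62) / (0.827 − 0.549) = 0.1355 / 0.278 = 0.488 km

490 m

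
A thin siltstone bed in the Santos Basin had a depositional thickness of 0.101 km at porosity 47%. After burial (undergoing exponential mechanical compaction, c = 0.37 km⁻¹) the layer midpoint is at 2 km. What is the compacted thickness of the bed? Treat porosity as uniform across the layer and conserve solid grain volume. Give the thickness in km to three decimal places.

Porosity at 2 km: φ = 0.47·exp(−0.37×2) = 0.2242
Solid-volume conservation: h(1−φ) = h₀(1−φ₀) ⇒ h = h₀·(1−φ₀)/(1−φ)
h = 0.101 × (1 − 0.47)/(1 − 0.2242) = 0.101 × 0.6832 = 0.0690 km

0.069 km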